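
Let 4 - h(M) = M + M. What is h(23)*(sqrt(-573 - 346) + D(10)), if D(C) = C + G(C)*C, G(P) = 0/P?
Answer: -420 - 42*I*sqrt(919) ≈ -420.0 - 1273.2*I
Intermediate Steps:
h(M) = 4 - 2*M (h(M) = 4 - (M + M) = 4 - 2*M)
G(P) = 0
D(C) = C (D(C) = C + 0*C = C + 0 = C)
h(23)*(sqrt(-573 - 346) + D(10)) = (4 - 2*23)*(sqrt(-573 - 346) + 10) = (4 - 46)*(sqrt(-919) + 10) = -42*(I*sqrt(919) + 10) = -42*(10 + I*sqrt(919)) = -420 - 42*I*sqrt(919)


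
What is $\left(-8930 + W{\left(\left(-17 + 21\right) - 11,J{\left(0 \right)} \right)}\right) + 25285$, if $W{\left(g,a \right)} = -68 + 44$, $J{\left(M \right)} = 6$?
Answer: $16331$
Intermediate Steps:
$W{\left(g,a \right)} = -24$
$\left(-8930 + W{\left(\left(-17 + 21\right) - 11,J{\left(0 \right)} \right)}\right) + 25285 = \left(-8930 - 24\right) + 25285 = -8954 + 25285 = 16331$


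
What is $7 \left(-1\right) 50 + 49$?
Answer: $-301$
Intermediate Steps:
$7 \left(-1\right) 50 + 49 = \left(-7\right) 50 + 49 = -350 + 49 = -301$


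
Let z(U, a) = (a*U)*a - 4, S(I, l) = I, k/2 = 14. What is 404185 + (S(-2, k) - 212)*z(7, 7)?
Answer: 331639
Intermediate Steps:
k = 28 (k = 2*14 = 28)
z(U, a) = -4 + U*a**2 (z(U, a) = (U*a)*a - 4 = U*a**2 - 4 = -4 + U*a**2)
404185 + (S(-2, k) - 212)*z(7, 7) = 404185 + (-2 - 212)*(-4 + 7*7**2) = 404185 - 214*(-4 + 7*49) = 404185 - 214*(-4 + 343) = 404185 - 214*339 = 404185 - 72546 = 331639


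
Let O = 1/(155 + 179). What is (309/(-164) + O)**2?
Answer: 2654413441/750102544 ≈ 3.5387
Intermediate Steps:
O = 1/334 ≈ 0.0029940
(309/(-164) + O)**2 = (309/(-164) + 1/334)**2 = (309*(-1/164) + 1/334)**2 = (-309/164 + 1/334)**2 = (-51521/27388)**2 = 2654413441/750102544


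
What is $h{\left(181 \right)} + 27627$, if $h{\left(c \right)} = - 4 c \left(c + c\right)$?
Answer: $-234461$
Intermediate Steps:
$h{\left(c \right)} = - 8 c^{2}$ ($h{\left(c \right)} = - 4 c 2 c = - 8 c^{2}$)
$h{\left(181 \right)} + 27627 = - 8 \cdot 181^{2} + 27627 = \left(-8\right) 32761 + 27627 = -262088 + 27627 = -234461$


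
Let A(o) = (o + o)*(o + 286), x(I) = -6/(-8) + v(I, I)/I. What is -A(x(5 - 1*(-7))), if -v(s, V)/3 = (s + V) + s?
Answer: 36663/8 ≈ 4582.9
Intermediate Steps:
v(s, V) = -6*s - 3*V (v(s, V) = -3*((s + V) + s) = -3*((V + s) + s) = -3*(V + 2*s) = -6*s - 3*V)
x(I) = -33/4 (x(I) = -6/(-8) + (-6*I - 3*I)/I = -6*(-⅛) + (-9*I)/I = ¾ - 9 = -33/4)
A(o) = 2*o*(286 + o) (A(o) = (2*o)*(286 + o) = 2*o*(286 + o))
-A(x(5 - 1*(-7))) = -2*(-33)*(286 - 33/4)/4 = -2*(-33)*1111/(4*4) = -1*(-36663/8) = 36663/8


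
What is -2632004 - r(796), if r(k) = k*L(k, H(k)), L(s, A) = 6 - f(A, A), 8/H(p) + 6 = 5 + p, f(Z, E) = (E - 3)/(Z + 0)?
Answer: -5746583/2 ≈ -2.8733e+6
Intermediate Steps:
f(Z, E) = (-3 + E)/Z
H(p) = 8/(-1 + p) (H(p) = 8/(-6 + (5 + p)) = 8/(-1 + p))
L(s, A) = 6 - (-3 + A)/A
r(k) = k*(37/8 + 3*k/8) (r(k) = k*(5 + 3/((8/(-1 + k)))) = k*(5 + 3*(-1/8 + k/8)) = k*(5 + (-3/8 + 3*k/8)) = k*(37/8 + 3*k/8))
-2632004 - r(796) = -2632004 - 796*(37 + 3*796)/8 = -2632004 - 796*(37 + 2388)/8 = -2632004 - 796*2425/8 = -2632004 - 1*482575/2 = -2632004 - 482575/2 = -5746583/2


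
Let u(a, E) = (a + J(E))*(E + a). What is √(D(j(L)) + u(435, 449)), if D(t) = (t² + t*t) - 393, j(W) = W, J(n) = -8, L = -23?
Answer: 7*√7717 ≈ 614.92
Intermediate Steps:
D(t) = -393 + 2*t² (D(t) = (t² + t²) - 393 = 2*t² - 393 = -393 + 2*t²)
u(a, E) = (-8 + a)*(E + a) (u(a, E) = (a - 8)*(E + a) = (-8 + a)*(E + a))
√(D(j(L)) + u(435, 449)) = √((-393 + 2*(-23)²) + (435² - 8*449 - 8*435 + 449*435)) = √((-393 + 2*529) + (189225 - 3592 - 3480 + 195315)) = √((-393 + 1058) + 377468) = √(665 + 377468) = √378133 = 7*√7717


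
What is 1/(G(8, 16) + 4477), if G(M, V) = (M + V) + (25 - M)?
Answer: 1/4518 ≈ 0.00022134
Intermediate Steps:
G(M, V) = 25 + V
1/(G(8, 16) + 4477) = 1/((25 + 16) + 4477) = 1/(41 + 4477) = 1/4518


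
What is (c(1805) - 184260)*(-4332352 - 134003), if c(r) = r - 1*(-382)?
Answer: 813202653915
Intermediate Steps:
c(r) = 382 + r (c(r) = r + 382 = 382 + r)
(c(1805) - 184260)*(-4332352 - 134003) = ((382 + 1805) - 184260)*(-4332352 - 134003) = (2187 - 184260)*(-4466355) = -182073*(-4466355) = 813202653915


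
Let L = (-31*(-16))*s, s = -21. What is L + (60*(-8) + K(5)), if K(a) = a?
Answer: -10891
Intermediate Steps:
L = -10416 (L = -31*(-16)*(-21) = 496*(-21) = -10416)
L + (60*(-8) + K(5)) = -10416 + (60*(-8) + 5) = -10416 + (-480 + 5) = -10416 - 475 = -10891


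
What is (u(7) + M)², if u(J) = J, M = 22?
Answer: 841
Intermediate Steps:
(u(7) + M)² = (7 + 22)² = 29² = 841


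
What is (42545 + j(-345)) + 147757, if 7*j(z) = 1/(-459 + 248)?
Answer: 281076053/1477 ≈ 1.9030e+5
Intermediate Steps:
j(z) = -1/1477 (j(z) = 1/(7*(-459 + 248)) = (⅐)/(-211) = (⅐)*(-1/211) = -1/1477)
(42545 + j(-345)) + 147757 = (42545 - 1/1477) + 147757 = 62838964/1477 + 147757 = 281076053/1477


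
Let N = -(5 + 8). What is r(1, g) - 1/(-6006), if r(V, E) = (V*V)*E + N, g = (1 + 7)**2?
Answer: 306307/6006 ≈ 51.000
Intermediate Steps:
N = -13 (N = -1*13 = -13)
g = 64 (g = 8**2 = 64)
r(V, E) = -13 + E*V**2 (r(V, E) = (V*V)*E - 13 = V**2*E - 13 = E*V**2 - 13 = -13 + E*V**2)
r(1, g) - 1/(-6006) = (-13 + 64*1**2) - 1/(-6006) = (-13 + 64*1) - 1*(-1/6006) = (-13 + 64) + 1/6006 = 51 + 1/6006 = 306307/6006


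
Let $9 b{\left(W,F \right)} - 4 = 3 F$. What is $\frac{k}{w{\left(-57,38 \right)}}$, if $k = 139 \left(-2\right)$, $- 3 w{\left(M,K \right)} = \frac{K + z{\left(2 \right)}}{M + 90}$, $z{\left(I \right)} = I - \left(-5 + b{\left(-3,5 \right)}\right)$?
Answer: $\frac{123849}{193} \approx 641.71$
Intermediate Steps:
$b{\left(W,F \right)} = \frac{4}{9} + \frac{F}{3}$ ($b{\left(W,F \right)} = \frac{4}{9} + \frac{3 F}{9} = \frac{4}{9} + \frac{F}{3}$)
$z{\left(I \right)} = \frac{26}{9} + I$ ($z{\left(I \right)} = I + \left(5 - \left(\frac{4}{9} + \frac{1}{3} \cdot 5\right)\right) = I + \left(5 - \left(\frac{4}{9} + \frac{5}{3}\right)\right) = I + \left(5 - \frac{19}{9}\right) = I + \frac{26}{9} = \frac{26}{9} + I$)
$w{\left(M,K \right)} = - \frac{\frac{44}{9} + K}{3 \left(90 + M\right)}$ ($w{\left(M,K \right)} = - \frac{\left(K + \left(\frac{26}{9} + 2\right)\right) \frac{1}{M + 90}}{3} = - \frac{\left(K + \frac{44}{9}\right) \frac{1}{90 + M}}{3} = - \frac{\left(\frac{44}{9} + K\right) \frac{1}{90 + M}}{3} = - \frac{\frac{1}{90 + M} \left(\frac{44}{9} + K\right)}{3} = - \frac{\frac{44}{9} + K}{3 \left(90 + M\right)}$)
$k = -278$
$\frac{k}{w{\left(-57,38 \right)}} = - \frac{278}{\frac{1}{27} \frac{1}{90 - 57} \left(-44 - 342\right)} = - \frac{278}{\frac{1}{27} \cdot \frac{1}{33} \left(-44 - 342\right)} = - \frac{278}{\frac{1}{27} \cdot \frac{1}{33} \left(-386\right)} = - \frac{278}{- \frac{386}{891}} = \left(-278\right) \left(- \frac{891}{386}\right) = \frac{123849}{193}$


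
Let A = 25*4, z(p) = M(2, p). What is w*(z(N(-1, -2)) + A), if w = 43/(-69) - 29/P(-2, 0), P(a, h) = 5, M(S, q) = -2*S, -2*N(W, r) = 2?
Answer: -70912/115 ≈ -616.63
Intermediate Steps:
N(W, r) = -1 (N(W, r) = -½*2 = -1)
z(p) = -4 (z(p) = -2*2 = -4)
A = 100
w = -2216/345 (w = 43/(-69) - 29/5 = 43*(-1/69) - 29*⅕ = -43/69 - 29/5 = -2216/345 ≈ -6.4232)
w*(z(N(-1, -2)) + A) = -2216*(-4 + 100)/345 = -2216/345*96 = -70912/115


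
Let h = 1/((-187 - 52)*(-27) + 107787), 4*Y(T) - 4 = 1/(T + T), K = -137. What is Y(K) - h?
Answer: 15636463/15650880 ≈ 0.99908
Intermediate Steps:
Y(T) = 1 + 1/(8*T) (Y(T) = 1 + 1/(4*(T + T)) = 1 + 1/(4*((2*T))) = 1 + (1/(2*T))/4 = 1 + 1/(8*T))
h = 1/114240 (h = 1/(-239*(-27) + 107787) = 1/(6453 + 107787) = 1/114240 ≈ 8.7535e-6)
Y(K) - h = (1/8 - 137)/(-137) - 1*1/114240 = -1/137*(-1095/8) - 1/114240 = 1095/1096 - 1/114240 = 15636463/15650880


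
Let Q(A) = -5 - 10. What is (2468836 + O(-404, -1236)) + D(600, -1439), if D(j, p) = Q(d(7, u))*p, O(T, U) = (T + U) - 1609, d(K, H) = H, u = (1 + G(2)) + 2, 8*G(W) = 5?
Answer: 2487172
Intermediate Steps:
G(W) = 5/8 (G(W) = (1/8)*5 = 5/8)
u = 29/8 (u = (1 + 5/8) + 2 = 13/8 + 2 = 29/8 ≈ 3.6250)
Q(A) = -15
O(T, U) = -1609 + T + U
D(j, p) = -15*p
(2468836 + O(-404, -1236)) + D(600, -1439) = (2468836 + (-1609 - 404 - 1236)) - 15*(-1439) = (2468836 - 3249) + 21585 = 2465587 + 21585 = 2487172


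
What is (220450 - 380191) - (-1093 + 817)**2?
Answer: -235917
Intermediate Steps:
(220450 - 380191) - (-1093 + 817)**2 = -159741 - 1*(-276)**2 = -159741 - 1*76176 = -159741 - 76176 = -235917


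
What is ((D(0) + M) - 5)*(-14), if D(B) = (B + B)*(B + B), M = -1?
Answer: 84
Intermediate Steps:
D(B) = 4*B² (D(B) = (2*B)*(2*B) = 4*B²)
((D(0) + M) - 5)*(-14) = ((4*0² - 1) - 5)*(-14) = ((4*0 - 1) - 5)*(-14) = ((0 - 1) - 5)*(-14) = (-1 - 5)*(-14) = -6*(-14) = 84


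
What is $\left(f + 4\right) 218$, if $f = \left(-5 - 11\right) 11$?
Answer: $-37496$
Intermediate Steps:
$f = -176$ ($f = \left(-16\right) 11 = -176$)
$\left(f + 4\right) 218 = \left(-176 + 4\right) 218 = \left(-172\right) 218 = -37496$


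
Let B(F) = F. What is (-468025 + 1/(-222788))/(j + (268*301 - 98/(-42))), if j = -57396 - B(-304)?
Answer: -312811061103/15758909180 ≈ -19.850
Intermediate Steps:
j = -57092 (j = -57396 - 1*(-304) = -57396 + 304 = -57092)
(-468025 + 1/(-222788))/(j + (268*301 - 98/(-42))) = (-468025 + 1/(-222788))/(-57092 + (268*301 - 98/(-42))) = (-468025 - 1/222788)/(-57092 + (80668 - 98*(-1/42))) = -104270353701/(222788*(-57092 + (80668 + 7/3))) = -104270353701/(222788*(-57092 + 242011/3)) = -104270353701/(222788*70735/3) = -104270353701/222788*3/70735 = -312811061103/15758909180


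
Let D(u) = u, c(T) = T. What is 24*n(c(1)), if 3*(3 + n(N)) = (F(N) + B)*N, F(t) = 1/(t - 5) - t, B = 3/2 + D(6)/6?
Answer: -62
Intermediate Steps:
B = 5/2 (B = 3/2 + 6/6 = 3*(1/2) + 6*(1/6) = 3/2 + 1 = 5/2 ≈ 2.5000)
F(t) = 1/(-5 + t) - t
n(N) = -3 + N*(5/2 + (1 - N**2 + 5*N)/(-5 + N))/3 (n(N) = -3 + (((1 - N**2 + 5*N)/(-5 + N) + 5/2)*N)/3 = -3 + ((5/2 + (1 - N**2 + 5*N)/(-5 + N))*N)/3 = -3 + (N*(5/2 + (1 - N**2 + 5*N)/(-5 + N)))/3 = -3 + N*(5/2 + (1 - N**2 + 5*N)/(-5 + N))/3)
24*n(c(1)) = 24*((90 - 41*1 - 2*1**3 + 15*1**2)/(6*(-5 + 1))) = 24*((1/6)*(90 - 41 - 2*1 + 15*1)/(-4)) = 24*((1/6)*(-1/4)*(90 - 41 - 2 + 15)) = 24*((1/6)*(-1/4)*62) = 24*(-31/12) = -62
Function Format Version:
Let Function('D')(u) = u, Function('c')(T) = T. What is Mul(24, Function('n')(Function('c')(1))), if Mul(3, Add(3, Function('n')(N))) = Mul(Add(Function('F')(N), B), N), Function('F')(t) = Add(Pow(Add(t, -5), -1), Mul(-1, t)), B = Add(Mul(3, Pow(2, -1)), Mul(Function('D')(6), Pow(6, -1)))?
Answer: -62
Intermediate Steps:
B = Rational(5, 2) (B = Add(Mul(3, Pow(2, -1)), Mul(6, Pow(6, -1))) = Add(Mul(3, Rational(1, 2)), Mul(6, Rational(1, 6))) = Add(Rational(3, 2), 1) = Rational(5, 2) ≈ 2.5000)
Function('F')(t) = Add(Pow(Add(-5, t), -1), Mul(-1, t))
Function('n')(N) = Add(-3, Mul(Rational(1, 3), N, Add(Rational(5, 2), Mul(Pow(Add(-5, N), -1), Add(1, Mul(-1, Pow(N, 2)), Mul(5, N)))))) (Function('n')(N) = Add(-3, Mul(Rational(1, 3), Mul(Add(Mul(Pow(Add(-5, N), -1), Add(1, Mul(-1, Pow(N, 2)), Mul(5, N))), Rational(5, 2)), N))) = Add(-3, Mul(Rational(1, 3), Mul(Add(Rational(5, 2), Mul(Pow(Add(-5, N), -1), Add(1, Mul(-1, Pow(N, 2)), Mul(5, N)))), N))) = Add(-3, Mul(Rational(1, 3), Mul(N, Add(Rational(5, 2), Mul(Pow(Add(-5, N), -1), Add(1, Mul(-1, Pow(N, 2)), Mul(5, N))))))) = Add(-3, Mul(Rational(1, 3), N, Add(Rational(5, 2), Mul(Pow(Add(-5, N), -1), Add(1, Mul(-1, Pow(N, 2)), Mul(5, N)))))))
Mul(24, Function('n')(Function('c')(1))) = Mul(24, Mul(Rational(1, 6), Pow(Add(-5, 1), -1), Add(90, Mul(-41, 1), Mul(-2, Pow(1, 3)), Mul(15, Pow(1, 2))))) = Mul(24, Mul(Rational(1, 6), Pow(-4, -1), Add(90, -41, Mul(-2, 1), Mul(15, 1)))) = Mul(24, Mul(Rational(1, 6), Rational(-1, 4), Add(90, -41, -2, 15))) = Mul(24, Mul(Rational(1, 6), Rational(-1, 4), 62)) = Mul(24, Rational(-31, 12)) = -62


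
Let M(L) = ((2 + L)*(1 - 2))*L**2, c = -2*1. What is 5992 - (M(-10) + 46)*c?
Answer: 7684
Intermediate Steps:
c = -2
M(L) = L**2*(-2 - L) (M(L) = ((2 + L)*(-1))*L**2 = (-2 - L)*L**2 = L**2*(-2 - L))
5992 - (M(-10) + 46)*c = 5992 - ((-10)**2*(-2 - 1*(-10)) + 46)*(-2) = 5992 - (100*(-2 + 10) + 46)*(-2) = 5992 - (100*8 + 46)*(-2) = 5992 - (800 + 46)*(-2) = 5992 - 846*(-2) = 5992 - 1*(-1692) = 5992 + 1692 = 7684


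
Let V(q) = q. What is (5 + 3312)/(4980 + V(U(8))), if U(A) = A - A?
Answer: 3317/4980 ≈ 0.66606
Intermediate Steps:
U(A) = 0
(5 + 3312)/(4980 + V(U(8))) = (5 + 3312)/(4980 + 0) = 3317/4980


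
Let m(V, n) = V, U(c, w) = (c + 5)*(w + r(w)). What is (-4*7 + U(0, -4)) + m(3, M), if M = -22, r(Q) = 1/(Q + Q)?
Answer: -365/8 ≈ -45.625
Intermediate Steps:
r(Q) = 1/(2*Q)
U(c, w) = (5 + c)*(w + 1/(2*w)) (U(c, w) = (c + 5)*(w + 1/(2*w)) = (5 + c)*(w + 1/(2*w)))
(-4*7 + U(0, -4)) + m(3, M) = (-4*7 + (1/2)*(5 + 0 + 2*(-4)**2*(5 + 0))/(-4)) + 3 = (-28 + (1/2)*(-1/4)*(5 + 0 + 2*16*5)) + 3 = (-28 + (1/2)*(-1/4)*(5 + 0 + 160)) + 3 = (-28 + (1/2)*(-1/4)*165) + 3 = (-28 - 165/8) + 3 = -389/8 + 3 = -365/8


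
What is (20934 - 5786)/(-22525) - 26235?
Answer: -590958523/22525 ≈ -26236.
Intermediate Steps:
(20934 - 5786)/(-22525) - 26235 = 15148*(-1/22525) - 26235 = -15148/22525 - 26235 = -590958523/22525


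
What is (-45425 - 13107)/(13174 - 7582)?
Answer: -14633/1398 ≈ -10.467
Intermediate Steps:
(-45425 - 13107)/(13174 - 7582) = -58532/5592 = -58532*1/5592 = -14633/1398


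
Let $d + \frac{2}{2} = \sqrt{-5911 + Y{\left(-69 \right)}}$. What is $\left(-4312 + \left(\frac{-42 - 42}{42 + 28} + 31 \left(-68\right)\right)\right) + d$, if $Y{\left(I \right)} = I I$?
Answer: $- \frac{32111}{5} + 5 i \sqrt{46} \approx -6422.2 + 33.912 i$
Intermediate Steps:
$Y{\left(I \right)} = I^{2}$
$d = -1 + 5 i \sqrt{46}$ ($d = -1 + \sqrt{-5911 + \left(-69\right)^{2}} = -1 + \sqrt{-5911 + 4761} = -1 + \sqrt{-1150} = -1 + 5 i \sqrt{46} \approx -1.0 + 33.912 i$)
$\left(-4312 + \left(\frac{-42 - 42}{42 + 28} + 31 \left(-68\right)\right)\right) + d = \left(-4312 + \left(\frac{-42 - 42}{42 + 28} + 31 \left(-68\right)\right)\right) - \left(1 - 5 i \sqrt{46}\right) = \left(-4312 - \left(2108 + \frac{84}{70}\right)\right) - \left(1 - 5 i \sqrt{46}\right) = \left(-4312 - \frac{10546}{5}\right) - \left(1 - 5 i \sqrt{46}\right) = - \frac{32106}{5} - \left(1 - 5 i \sqrt{46}\right) = - \frac{32111}{5} + 5 i \sqrt{46}$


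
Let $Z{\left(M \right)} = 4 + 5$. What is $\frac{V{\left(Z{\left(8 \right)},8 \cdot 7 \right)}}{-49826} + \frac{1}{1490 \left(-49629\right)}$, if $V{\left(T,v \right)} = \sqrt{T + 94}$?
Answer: $- \frac{1}{73947210} - \frac{\sqrt{103}}{49826} \approx -0.0002037$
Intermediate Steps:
$Z{\left(M \right)} = 9$
$V{\left(T,v \right)} = \sqrt{94 + T}$
$\frac{V{\left(Z{\left(8 \right)},8 \cdot 7 \right)}}{-49826} + \frac{1}{1490 \left(-49629\right)} = \frac{\sqrt{94 + 9}}{-49826} + \frac{1}{1490 \left(-49629\right)} = \sqrt{103} \left(- \frac{1}{49826}\right) + \frac{1}{1490} \left(- \frac{1}{49629}\right) = - \frac{\sqrt{103}}{49826} - \frac{1}{73947210} = - \frac{1}{73947210} - \frac{\sqrt{103}}{49826}$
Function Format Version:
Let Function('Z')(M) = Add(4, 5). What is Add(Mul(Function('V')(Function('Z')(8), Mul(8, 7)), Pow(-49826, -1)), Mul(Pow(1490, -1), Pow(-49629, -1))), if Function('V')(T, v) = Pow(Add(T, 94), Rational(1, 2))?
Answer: Add(Rational(-1, 73947210), Mul(Rational(-1, 49826), Pow(103, Rational(1, 2)))) ≈ -0.00020370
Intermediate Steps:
Function('Z')(M) = 9
Function('V')(T, v) = Pow(Add(94, T), Rational(1, 2))
Add(Mul(Function('V')(Function('Z')(8), Mul(8, 7)), Pow(-49826, -1)), Mul(Pow(1490, -1), Pow(-49629, -1))) = Add(Mul(Pow(Add(94, 9), Rational(1, 2)), Pow(-49826, -1)), Mul(Pow(1490, -1), Pow(-49629, -1))) = Add(Mul(Pow(103, Rational(1, 2)), Rational(-1, 49826)), Mul(Rational(1, 1490), Rational(-1, 49629))) = Add(Mul(Rational(-1, 49826), Pow(103, Rational(1, 2))), Rational(-1, 73947210)) = Add(Rational(-1, 73947210), Mul(Rational(-1, 49826), Pow(103, Rational(1, 2))))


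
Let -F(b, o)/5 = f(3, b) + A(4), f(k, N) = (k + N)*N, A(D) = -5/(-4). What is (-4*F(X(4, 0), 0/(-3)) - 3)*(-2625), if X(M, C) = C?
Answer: -57750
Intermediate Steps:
A(D) = 5/4 (A(D) = -5*(-¼) = 5/4)
f(k, N) = N*(N + k) (f(k, N) = (N + k)*N = N*(N + k))
F(b, o) = -25/4 - 5*b*(3 + b) (F(b, o) = -5*(b*(b + 3) + 5/4) = -5*(b*(3 + b) + 5/4) = -5*(5/4 + b*(3 + b)) = -25/4 - 5*b*(3 + b))
(-4*F(X(4, 0), 0/(-3)) - 3)*(-2625) = (-4*(-25/4 - 5*0*(3 + 0)) - 3)*(-2625) = (-4*(-25/4 - 5*0*3) - 3)*(-2625) = (-4*(-25/4 + 0) - 3)*(-2625) = (-4*(-25/4) - 3)*(-2625) = (25 - 3)*(-2625) = 22*(-2625) = -57750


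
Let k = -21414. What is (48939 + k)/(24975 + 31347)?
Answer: 9175/18774 ≈ 0.48871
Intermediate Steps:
(48939 + k)/(24975 + 31347) = (48939 - 21414)/(24975 + 31347) = 27525/56322 = 27525*(1/56322) = 9175/18774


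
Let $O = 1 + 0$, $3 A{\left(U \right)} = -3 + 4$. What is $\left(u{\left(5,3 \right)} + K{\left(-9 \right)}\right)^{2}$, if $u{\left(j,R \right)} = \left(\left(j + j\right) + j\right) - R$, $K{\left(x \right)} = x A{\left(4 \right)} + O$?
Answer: $100$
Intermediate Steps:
$A{\left(U \right)} = \frac{1}{3}$ ($A{\left(U \right)} = \frac{-3 + 4}{3} = \frac{1}{3} \cdot 1 = \frac{1}{3}$)
$O = 1$
$K{\left(x \right)} = 1 + \frac{x}{3}$ ($K{\left(x \right)} = x \frac{1}{3} + 1 = \frac{x}{3} + 1 = 1 + \frac{x}{3}$)
$u{\left(j,R \right)} = - R + 3 j$ ($u{\left(j,R \right)} = \left(2 j + j\right) - R = 3 j - R = - R + 3 j$)
$\left(u{\left(5,3 \right)} + K{\left(-9 \right)}\right)^{2} = \left(\left(\left(-1\right) 3 + 3 \cdot 5\right) + \left(1 + \frac{1}{3} \left(-9\right)\right)\right)^{2} = \left(\left(-3 + 15\right) + \left(1 - 3\right)\right)^{2} = \left(12 - 2\right)^{2} = 10^{2} = 100$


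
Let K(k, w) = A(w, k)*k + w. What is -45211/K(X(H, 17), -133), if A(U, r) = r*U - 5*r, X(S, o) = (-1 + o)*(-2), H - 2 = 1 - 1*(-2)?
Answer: 45211/141445 ≈ 0.31964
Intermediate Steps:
H = 5 (H = 2 + (1 - 1*(-2)) = 2 + (1 + 2) = 2 + 3 = 5)
X(S, o) = 2 - 2*o
A(U, r) = -5*r + U*r (A(U, r) = U*r - 5*r = -5*r + U*r)
K(k, w) = w + k**2*(-5 + w) (K(k, w) = (k*(-5 + w))*k + w = k**2*(-5 + w) + w = w + k**2*(-5 + w))
-45211/K(X(H, 17), -133) = -45211/(-133 + (2 - 2*17)**2*(-5 - 133)) = -45211/(-133 + (2 - 34)**2*(-138)) = -45211/(-133 + (-32)**2*(-138)) = -45211/(-133 + 1024*(-138)) = -45211/(-133 - 141312) = -45211/(-141445) = -45211*(-1/141445) = 45211/141445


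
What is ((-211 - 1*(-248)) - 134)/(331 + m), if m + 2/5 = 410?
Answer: -485/3703 ≈ -0.13097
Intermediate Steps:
m = 2048/5 (m = -⅖ + 410 = 2048/5 ≈ 409.60)
((-211 - 1*(-248)) - 134)/(331 + m) = ((-211 - 1*(-248)) - 134)/(331 + 2048/5) = ((-211 + 248) - 134)/(3703/5) = (37 - 134)*(5/3703) = -97*5/3703 = -485/3703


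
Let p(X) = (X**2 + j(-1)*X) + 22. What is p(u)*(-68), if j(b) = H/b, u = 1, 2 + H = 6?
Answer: -1292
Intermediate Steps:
H = 4 (H = -2 + 6 = 4)
j(b) = 4/b
p(X) = 22 + X**2 - 4*X (p(X) = (X**2 + (4/(-1))*X) + 22 = (X**2 + (4*(-1))*X) + 22 = (X**2 - 4*X) + 22 = 22 + X**2 - 4*X)
p(u)*(-68) = (22 + 1**2 - 4*1)*(-68) = (22 + 1 - 4)*(-68) = 19*(-68) = -1292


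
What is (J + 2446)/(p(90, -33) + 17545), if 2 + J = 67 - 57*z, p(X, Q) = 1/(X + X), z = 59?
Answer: -153360/3158101 ≈ -0.048561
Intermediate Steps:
p(X, Q) = 1/(2*X)
J = -3298 (J = -2 + (67 - 57*59) = -2 + (67 - 3363) = -2 - 3296 = -3298)
(J + 2446)/(p(90, -33) + 17545) = (-3298 + 2446)/((½)/90 + 17545) = -852/((½)*(1/90) + 17545) = -852/(1/180 + 17545) = -852/3158101/180 = -852*180/3158101 = -153360/3158101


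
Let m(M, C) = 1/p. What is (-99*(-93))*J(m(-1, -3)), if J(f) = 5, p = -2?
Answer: 46035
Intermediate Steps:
m(M, C) = -½ (m(M, C) = 1/(-2) = -½)
(-99*(-93))*J(m(-1, -3)) = -99*(-93)*5 = 9207*5 = 46035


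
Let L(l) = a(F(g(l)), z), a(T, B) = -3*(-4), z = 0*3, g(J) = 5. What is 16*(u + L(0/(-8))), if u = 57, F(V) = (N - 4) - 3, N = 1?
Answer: 1104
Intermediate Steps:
F(V) = -6 (F(V) = (1 - 4) - 3 = -3 - 3 = -6)
z = 0
a(T, B) = 12
L(l) = 12
16*(u + L(0/(-8))) = 16*(57 + 12) = 16*69 = 1104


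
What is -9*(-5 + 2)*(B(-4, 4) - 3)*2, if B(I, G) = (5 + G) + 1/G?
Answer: 675/2 ≈ 337.50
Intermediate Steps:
B(I, G) = 5 + G + 1/G
-9*(-5 + 2)*(B(-4, 4) - 3)*2 = -9*(-5 + 2)*((5 + 4 + 1/4) - 3)*2 = -(-27)*((5 + 4 + ¼) - 3)*2 = -(-27)*(37/4 - 3)*2 = -(-27)*25/4*2 = -9*(-75/4)*2 = (675/4)*2 = 675/2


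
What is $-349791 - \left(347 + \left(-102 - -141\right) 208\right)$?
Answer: $-358250$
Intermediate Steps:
$-349791 - \left(347 + \left(-102 - -141\right) 208\right) = -349791 - \left(347 + \left(-102 + 141\right) 208\right) = -349791 - \left(347 + 39 \cdot 208\right) = -349791 - \left(347 + 8112\right) = -349791 - 8459 = -358250$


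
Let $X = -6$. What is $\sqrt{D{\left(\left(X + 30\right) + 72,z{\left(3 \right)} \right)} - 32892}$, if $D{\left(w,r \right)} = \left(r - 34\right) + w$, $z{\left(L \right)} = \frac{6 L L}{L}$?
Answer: $2 i \sqrt{8203} \approx 181.14 i$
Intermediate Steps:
$z{\left(L \right)} = 6 L$ ($z{\left(L \right)} = \frac{6 L^{2}}{L} = 6 L$)
$D{\left(w,r \right)} = -34 + r + w$ ($D{\left(w,r \right)} = \left(-34 + r\right) + w = -34 + r + w$)
$\sqrt{D{\left(\left(X + 30\right) + 72,z{\left(3 \right)} \right)} - 32892} = \sqrt{\left(-34 + 6 \cdot 3 + \left(\left(-6 + 30\right) + 72\right)\right) - 32892} = \sqrt{\left(-34 + 18 + \left(24 + 72\right)\right) - 32892} = \sqrt{\left(-34 + 18 + 96\right) - 32892} = \sqrt{80 - 32892} = \sqrt{-32812} = 2 i \sqrt{8203}$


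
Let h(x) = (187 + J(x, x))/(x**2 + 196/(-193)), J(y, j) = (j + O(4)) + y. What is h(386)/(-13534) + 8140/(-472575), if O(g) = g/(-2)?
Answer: -211203077398093/12261246238957440 ≈ -0.017225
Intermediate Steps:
O(g) = -g/2 (O(g) = g*(-1/2) = -g/2)
J(y, j) = -2 + j + y (J(y, j) = (j - 1/2*4) + y = (j - 2) + y = (-2 + j) + y = -2 + j + y)
h(x) = (185 + 2*x)/(-196/193 + x**2) (h(x) = (187 + (-2 + x + x))/(x**2 + 196/(-193)) = (187 + (-2 + 2*x))/(x**2 + 196*(-1/193)) = (185 + 2*x)/(x**2 - 196/193) = (185 + 2*x)/(-196/193 + x**2))
h(386)/(-13534) + 8140/(-472575) = (193*(185 + 2*386)/(-196 + 193*386**2))/(-13534) + 8140/(-472575) = (193*(185 + 772)/(-196 + 193*148996))*(-1/13534) + 8140*(-1/472575) = (193*957/(-196 + 28756228))*(-1/13534) - 1628/94515 = (193*957/28756032)*(-1/13534) - 1628/94515 = (193*(1/28756032)*957)*(-1/13534) - 1628/94515 = (61567/9585344)*(-1/13534) - 1628/94515 = -61567/129728045696 - 1628/94515 = -211203077398093/12261246238957440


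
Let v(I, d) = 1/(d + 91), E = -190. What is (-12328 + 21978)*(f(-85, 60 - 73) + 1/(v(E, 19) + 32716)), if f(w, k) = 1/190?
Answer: 3492972865/68376459 ≈ 51.084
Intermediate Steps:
v(I, d) = 1/(91 + d)
f(w, k) = 1/190
(-12328 + 21978)*(f(-85, 60 - 73) + 1/(v(E, 19) + 32716)) = (-12328 + 21978)*(1/190 + 1/(1/(91 + 19) + 32716)) = 9650*(1/190 + 1/(1/110 + 32716)) = 9650*(1/190 + 1/(3598761/110)) = 9650*(1/190 + 110/3598761) = 9650*(3619661/683764590) = 3492972865/68376459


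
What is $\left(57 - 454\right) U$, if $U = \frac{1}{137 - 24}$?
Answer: $- \frac{397}{113} \approx -3.5133$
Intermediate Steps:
$U = \frac{1}{113} \approx 0.0088496$
$\left(57 - 454\right) U = \left(57 - 454\right) \frac{1}{113} = \left(-397\right) \frac{1}{113} = - \frac{397}{113}$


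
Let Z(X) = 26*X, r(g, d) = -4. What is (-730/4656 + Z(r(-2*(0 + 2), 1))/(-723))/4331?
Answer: -7261/2429898888 ≈ -2.9882e-6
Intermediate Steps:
(-730/4656 + Z(r(-2*(0 + 2), 1))/(-723))/4331 = (-730/4656 + (26*(-4))/(-723))/4331 = (-730*1/4656 - 104*(-1/723))*(1/4331) = (-365/2328 + 104/723)*(1/4331) = -7261/561048*1/4331 = -7261/2429898888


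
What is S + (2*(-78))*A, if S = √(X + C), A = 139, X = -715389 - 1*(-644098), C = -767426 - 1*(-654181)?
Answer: -21684 + 6*I*√5126 ≈ -21684.0 + 429.58*I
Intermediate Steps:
C = -113245 (C = -767426 + 654181 = -113245)
X = -71291 (X = -715389 + 644098 = -71291)
S = 6*I*√5126 (S = √(-71291 - 113245) = √(-184536) = 6*I*√5126 ≈ 429.58*I)
S + (2*(-78))*A = 6*I*√5126 + (2*(-78))*139 = 6*I*√5126 - 156*139 = 6*I*√5126 - 21684 = -21684 + 6*I*√5126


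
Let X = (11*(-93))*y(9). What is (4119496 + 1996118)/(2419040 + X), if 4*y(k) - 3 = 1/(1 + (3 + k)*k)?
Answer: 333300963/131795737 ≈ 2.5289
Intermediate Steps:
y(k) = 3/4 + 1/(4*(1 + k*(3 + k))) (y(k) = 3/4 + 1/(4*(1 + (3 + k)*k)) = 3/4 + 1/(4*(1 + k*(3 + k))))
X = -83886/109 (X = (11*(-93))*((4 + 3*9**2 + 9*9)/(4*(1 + 9**2 + 3*9))) = -1023*(4 + 3*81 + 81)/(4*(1 + 81 + 27)) = -1023*(4 + 243 + 81)/(4*109) = -1023*328/(4*109) = -1023*82/109 = -83886/109 ≈ -769.60)
(4119496 + 1996118)/(2419040 + X) = (4119496 + 1996118)/(2419040 - 83886/109) = 6115614/(263591474/109) = 6115614*(109/263591474) = 333300963/131795737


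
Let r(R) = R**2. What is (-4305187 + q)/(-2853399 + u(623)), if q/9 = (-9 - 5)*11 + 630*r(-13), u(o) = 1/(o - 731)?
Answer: 361621044/308167093 ≈ 1.1735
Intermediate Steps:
u(o) = 1/(-731 + o)
q = 956844 (q = 9*((-9 - 5)*11 + 630*(-13)**2) = 9*(-14*11 + 630*169) = 9*(-154 + 106470) = 9*106316 = 956844)
(-4305187 + q)/(-2853399 + u(623)) = (-4305187 + 956844)/(-2853399 + 1/(-731 + 623)) = -3348343/(-2853399 + 1/(-108)) = -3348343/(-2853399 - 1/108) = -3348343/(-308167093/108) = -3348343*(-108/308167093) = 361621044/308167093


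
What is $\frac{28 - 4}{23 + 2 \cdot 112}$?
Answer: $\frac{24}{247} \approx 0.097166$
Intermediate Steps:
$\frac{28 - 4}{23 + 2 \cdot 112} = \frac{24}{23 + 224} = \frac{24}{247}$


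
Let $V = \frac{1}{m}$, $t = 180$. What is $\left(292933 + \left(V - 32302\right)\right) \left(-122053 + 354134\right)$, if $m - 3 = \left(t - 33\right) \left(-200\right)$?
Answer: $\frac{1778151128721986}{29397} \approx 6.0487 \cdot 10^{10}$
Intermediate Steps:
$m = -29397$ ($m = 3 + \left(180 - 33\right) \left(-200\right) = 3 + 147 \left(-200\right) = 3 - 29400 = -29397$)
$V = - \frac{1}{29397}$ ($V = \frac{1}{-29397} = - \frac{1}{29397} \approx -3.4017 \cdot 10^{-5}$)
$\left(292933 + \left(V - 32302\right)\right) \left(-122053 + 354134\right) = \left(292933 - \frac{949581895}{29397}\right) \left(-122053 + 354134\right) = \left(292933 - \frac{949581895}{29397}\right) 232081 = \frac{7661769506}{29397} \cdot 232081 = \frac{1778151128721986}{29397}$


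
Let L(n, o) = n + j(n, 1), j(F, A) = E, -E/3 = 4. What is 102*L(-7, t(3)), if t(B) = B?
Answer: -1938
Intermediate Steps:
E = -12 (E = -3*4 = -12)
j(F, A) = -12
L(n, o) = -12 + n (L(n, o) = n - 12 = -12 + n)
102*L(-7, t(3)) = 102*(-12 - 7) = 102*(-19) = -1938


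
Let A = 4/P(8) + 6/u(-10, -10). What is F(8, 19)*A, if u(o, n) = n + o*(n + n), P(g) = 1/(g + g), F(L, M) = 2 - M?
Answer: -103411/95 ≈ -1088.5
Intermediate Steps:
P(g) = 1/(2*g)
u(o, n) = n + 2*n*o (u(o, n) = n + o*(2*n) = n + 2*n*o)
A = 6083/95 (A = 4/(((1/2)/8)) + 6/((-10*(1 + 2*(-10)))) = 4/(((1/2)*(1/8))) + 6/((-10*(1 - 20))) = 4/(1/16) + 6/((-10*(-19))) = 4*16 + 6/190 = 64 + 6*(1/190) = 64 + 3/95 = 6083/95 ≈ 64.032)
F(8, 19)*A = (2 - 1*19)*(6083/95) = (2 - 19)*(6083/95) = -17*6083/95 = -103411/95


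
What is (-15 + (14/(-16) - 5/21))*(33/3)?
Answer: -29777/168 ≈ -177.24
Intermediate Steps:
(-15 + (14/(-16) - 5/21))*(33/3) = (-15 + (14*(-1/16) - 5*1/21))*(33*(⅓)) = (-15 + (-7/8 - 5/21))*11 = (-15 - 187/168)*11 = -2707/168*11 = -29777/168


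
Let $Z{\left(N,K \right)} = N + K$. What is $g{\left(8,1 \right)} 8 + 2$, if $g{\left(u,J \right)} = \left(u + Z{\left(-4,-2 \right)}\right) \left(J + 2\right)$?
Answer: $50$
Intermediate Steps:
$Z{\left(N,K \right)} = K + N$
$g{\left(u,J \right)} = \left(-6 + u\right) \left(2 + J\right)$ ($g{\left(u,J \right)} = \left(u - 6\right) \left(J + 2\right) = \left(u - 6\right) \left(2 + J\right) = \left(-6 + u\right) \left(2 + J\right)$)
$g{\left(8,1 \right)} 8 + 2 = \left(-12 - 6 + 2 \cdot 8 + 1 \cdot 8\right) 8 + 2 = \left(-12 - 6 + 16 + 8\right) 8 + 2 = 6 \cdot 8 + 2 = 48 + 2 = 50$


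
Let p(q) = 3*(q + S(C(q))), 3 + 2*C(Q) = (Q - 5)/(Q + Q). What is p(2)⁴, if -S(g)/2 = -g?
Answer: 194481/256 ≈ 759.69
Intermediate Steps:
C(Q) = -3/2 + (-5 + Q)/(4*Q) (C(Q) = -3/2 + ((Q - 5)/(Q + Q))/2 = -3/2 + ((-5 + Q)/((2*Q)))/2 = -3/2 + ((-5 + Q)*(1/(2*Q)))/2 = -3/2 + ((-5 + Q)/(2*Q))/2 = -3/2 + (-5 + Q)/(4*Q))
S(g) = 2*g (S(g) = -(-2)*g = 2*g)
p(q) = 3*q + 15*(-1 - q)/(2*q) (p(q) = 3*(q + 2*(5*(-1 - q)/(4*q))) = 3*(q + 5*(-1 - q)/(2*q)) = 3*q + 15*(-1 - q)/(2*q))
p(2)⁴ = (-15/2 + 3*2 - 15/2/2)⁴ = (-15/2 + 6 - 15/2*½)⁴ = (-15/2 + 6 - 15/4)⁴ = (-21/4)⁴ = 194481/256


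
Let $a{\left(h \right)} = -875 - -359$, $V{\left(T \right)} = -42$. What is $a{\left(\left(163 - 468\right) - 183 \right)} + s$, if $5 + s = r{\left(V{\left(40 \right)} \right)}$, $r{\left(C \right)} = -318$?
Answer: $-839$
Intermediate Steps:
$s = -323$ ($s = -5 - 318 = -323$)
$a{\left(h \right)} = -516$ ($a{\left(h \right)} = -875 + 359 = -516$)
$a{\left(\left(163 - 468\right) - 183 \right)} + s = -516 - 323 = -839$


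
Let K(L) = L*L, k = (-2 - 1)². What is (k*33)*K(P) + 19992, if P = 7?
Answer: 34545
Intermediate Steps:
k = 9 (k = (-3)² = 9)
K(L) = L²
(k*33)*K(P) + 19992 = (9*33)*7² + 19992 = 297*49 + 19992 = 14553 + 19992 = 34545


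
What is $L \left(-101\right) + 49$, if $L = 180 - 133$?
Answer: $-4698$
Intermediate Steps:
$L = 47$
$L \left(-101\right) + 49 = 47 \left(-101\right) + 49 = -4747 + 49 = -4698$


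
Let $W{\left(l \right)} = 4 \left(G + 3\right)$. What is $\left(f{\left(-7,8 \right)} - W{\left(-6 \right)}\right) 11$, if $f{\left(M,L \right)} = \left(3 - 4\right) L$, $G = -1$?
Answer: $-176$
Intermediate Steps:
$f{\left(M,L \right)} = - L$
$W{\left(l \right)} = 8$ ($W{\left(l \right)} = 4 \left(-1 + 3\right) = 4 \cdot 2 = 8$)
$\left(f{\left(-7,8 \right)} - W{\left(-6 \right)}\right) 11 = \left(\left(-1\right) 8 - 8\right) 11 = \left(-8 - 8\right) 11 = \left(-16\right) 11 = -176$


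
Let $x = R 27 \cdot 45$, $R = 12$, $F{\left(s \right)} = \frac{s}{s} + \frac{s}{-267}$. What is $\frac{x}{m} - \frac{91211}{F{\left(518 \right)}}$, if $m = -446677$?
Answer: $\frac{10878071851569}{112115927} \approx 97025.0$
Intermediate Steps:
$F{\left(s \right)} = 1 - \frac{s}{267}$ ($F{\left(s \right)} = 1 + s \left(- \frac{1}{267}\right) = 1 - \frac{s}{267}$)
$x = 14580$ ($x = 12 \cdot 27 \cdot 45 = 324 \cdot 45 = 14580$)
$\frac{x}{m} - \frac{91211}{F{\left(518 \right)}} = \frac{14580}{-446677} - \frac{91211}{1 - \frac{518}{267}} = 14580 \left(- \frac{1}{446677}\right) - \frac{91211}{1 - \frac{518}{267}} = - \frac{14580}{446677} - \frac{91211}{- \frac{251}{267}} = - \frac{14580}{446677} - - \frac{24353337}{251} = - \frac{14580}{446677} + \frac{24353337}{251} = \frac{10878071851569}{112115927}$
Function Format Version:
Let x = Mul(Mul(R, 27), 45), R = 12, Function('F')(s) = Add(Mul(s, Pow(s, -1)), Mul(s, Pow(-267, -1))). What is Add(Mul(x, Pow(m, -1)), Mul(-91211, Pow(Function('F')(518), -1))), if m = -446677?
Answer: Rational(10878071851569, 112115927) ≈ 97025.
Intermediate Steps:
Function('F')(s) = Add(1, Mul(Rational(-1, 267), s)) (Function('F')(s) = Add(1, Mul(s, Rational(-1, 267))) = Add(1, Mul(Rational(-1, 267), s)))
x = 14580 (x = Mul(Mul(12, 27), 45) = Mul(324, 45) = 14580)
Add(Mul(x, Pow(m, -1)), Mul(-91211, Pow(Function('F')(518), -1))) = Add(Mul(14580, Pow(-446677, -1)), Mul(-91211, Pow(Add(1, Mul(Rational(-1, 267), 518)), -1))) = Add(Mul(14580, Rational(-1, 446677)), Mul(-91211, Pow(Add(1, Rational(-518, 267)), -1))) = Add(Rational(-14580, 446677), Mul(-91211, Pow(Rational(-251, 267), -1))) = Add(Rational(-14580, 446677), Mul(-91211, Rational(-267, 251))) = Add(Rational(-14580, 446677), Rational(24353337, 251)) = Rational(10878071851569, 112115927)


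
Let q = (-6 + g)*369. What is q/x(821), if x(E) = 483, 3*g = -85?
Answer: -4223/161 ≈ -26.230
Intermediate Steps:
g = -85/3 (g = (⅓)*(-85) = -85/3 ≈ -28.333)
q = -12669 (q = (-6 - 85/3)*369 = -103/3*369 = -12669)
q/x(821) = -12669/483 = -12669*1/483 = -4223/161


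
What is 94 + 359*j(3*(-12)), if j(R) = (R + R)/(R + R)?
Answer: 453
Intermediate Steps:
j(R) = 1 (j(R) = (2*R)/((2*R)) = (2*R)*(1/(2*R)) = 1)
94 + 359*j(3*(-12)) = 94 + 359*1 = 94 + 359 = 453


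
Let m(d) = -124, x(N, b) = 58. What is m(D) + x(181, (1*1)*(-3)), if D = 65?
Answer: -66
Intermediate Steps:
m(D) + x(181, (1*1)*(-3)) = -124 + 58 = -66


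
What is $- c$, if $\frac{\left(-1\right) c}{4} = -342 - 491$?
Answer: $-3332$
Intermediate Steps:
$c = 3332$ ($c = - 4 \left(-342 - 491\right) = \left(-4\right) \left(-833\right) = 3332$)
$- c = \left(-1\right) 3332 = -3332$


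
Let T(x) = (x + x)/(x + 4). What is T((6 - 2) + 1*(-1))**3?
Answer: 216/343 ≈ 0.62974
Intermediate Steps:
T(x) = 2*x/(4 + x) (T(x) = (2*x)/(4 + x) = 2*x/(4 + x))
T((6 - 2) + 1*(-1))**3 = (2*((6 - 2) + 1*(-1))/(4 + ((6 - 2) + 1*(-1))))**3 = (2*(4 - 1)/(4 + (4 - 1)))**3 = (2*3/(4 + 3))**3 = (2*3/7)**3 = (2*3*(1/7))**3 = (6/7)**3 = 216/343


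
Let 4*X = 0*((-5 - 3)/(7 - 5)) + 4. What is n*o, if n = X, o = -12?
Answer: -12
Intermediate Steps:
X = 1 (X = (0*((-5 - 3)/(7 - 5)) + 4)/4 = (0*(-8/2) + 4)/4 = (0*(-8*1/2) + 4)/4 = (0*(-4) + 4)/4 = (0 + 4)/4 = (1/4)*4 = 1)
n = 1
n*o = 1*(-12) = -12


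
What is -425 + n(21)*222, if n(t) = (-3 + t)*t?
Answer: 83491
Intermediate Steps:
n(t) = t*(-3 + t)
-425 + n(21)*222 = -425 + (21*(-3 + 21))*222 = -425 + (21*18)*222 = -425 + 378*222 = -425 + 83916 = 83491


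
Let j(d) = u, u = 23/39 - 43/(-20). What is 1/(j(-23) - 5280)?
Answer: -780/4116263 ≈ -0.00018949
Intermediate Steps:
u = 2137/780 (u = 23*(1/39) - 43*(-1/20) = 23/39 + 43/20 = 2137/780 ≈ 2.7397)
j(d) = 2137/780
1/(j(-23) - 5280) = 1/(2137/780 - 5280) = 1/(-4116263/780) = -780/4116263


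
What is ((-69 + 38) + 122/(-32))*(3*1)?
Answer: -1671/16 ≈ -104.44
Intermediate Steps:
((-69 + 38) + 122/(-32))*(3*1) = (-31 + 122*(-1/32))*3 = (-31 - 61/16)*3 = -557/16*3 = -1671/16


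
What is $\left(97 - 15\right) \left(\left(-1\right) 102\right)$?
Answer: $-8364$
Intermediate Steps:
$\left(97 - 15\right) \left(\left(-1\right) 102\right) = 82 \left(-102\right) = -8364$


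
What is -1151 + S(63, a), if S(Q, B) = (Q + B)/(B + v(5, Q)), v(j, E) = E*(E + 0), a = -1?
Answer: -73663/64 ≈ -1151.0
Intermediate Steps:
v(j, E) = E² (v(j, E) = E*E = E²)
S(Q, B) = (B + Q)/(B + Q²) (S(Q, B) = (Q + B)/(B + Q²) = (B + Q)/(B + Q²))
-1151 + S(63, a) = -1151 + (-1 + 63)/(-1 + 63²) = -1151 + 62/(-1 + 3969) = -1151 + 62/3968 = -1151 + (1/3968)*62 = -1151 + 1/64 = -73663/64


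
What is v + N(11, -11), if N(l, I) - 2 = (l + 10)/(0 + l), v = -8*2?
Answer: -133/11 ≈ -12.091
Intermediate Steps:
v = -16
N(l, I) = 2 + (10 + l)/l (N(l, I) = 2 + (l + 10)/(0 + l) = 2 + (10 + l)/l)
v + N(11, -11) = -16 + (3 + 10/11) = -16 + 43/11 = -133/11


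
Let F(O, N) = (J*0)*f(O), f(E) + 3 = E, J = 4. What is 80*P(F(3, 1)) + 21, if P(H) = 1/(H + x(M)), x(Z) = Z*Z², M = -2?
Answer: 11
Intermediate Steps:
x(Z) = Z³
f(E) = -3 + E
F(O, N) = 0 (F(O, N) = (4*0)*(-3 + O) = 0*(-3 + O) = 0)
P(H) = 1/(-8 + H) (P(H) = 1/(H + (-2)³) = 1/(H - 8) = 1/(-8 + H))
80*P(F(3, 1)) + 21 = 80/(-8 + 0) + 21 = 80/(-8) + 21 = 80*(-⅛) + 21 = -10 + 21 = 11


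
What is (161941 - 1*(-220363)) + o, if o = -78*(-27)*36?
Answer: 458120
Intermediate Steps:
o = 75816 (o = 2106*36 = 75816)
(161941 - 1*(-220363)) + o = (161941 - 1*(-220363)) + 75816 = (161941 + 220363) + 75816 = 382304 + 75816 = 458120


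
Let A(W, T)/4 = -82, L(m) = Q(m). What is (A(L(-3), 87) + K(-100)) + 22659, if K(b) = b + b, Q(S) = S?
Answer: 22131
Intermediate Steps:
K(b) = 2*b
L(m) = m
A(W, T) = -328 (A(W, T) = 4*(-82) = -328)
(A(L(-3), 87) + K(-100)) + 22659 = (-328 + 2*(-100)) + 22659 = (-328 - 200) + 22659 = -528 + 22659 = 22131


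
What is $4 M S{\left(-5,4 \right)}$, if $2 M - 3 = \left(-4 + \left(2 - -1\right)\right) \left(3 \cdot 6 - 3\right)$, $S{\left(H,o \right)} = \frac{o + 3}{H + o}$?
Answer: $168$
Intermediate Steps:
$S{\left(H,o \right)} = \frac{3 + o}{H + o}$
$M = -6$ ($M = \frac{3}{2} + \frac{\left(-4 + \left(2 - -1\right)\right) \left(3 \cdot 6 - 3\right)}{2} = \frac{3}{2} + \frac{\left(-4 + \left(2 + 1\right)\right) \left(18 - 3\right)}{2} = \frac{3}{2} + \frac{\left(-4 + 3\right) 15}{2} = \frac{3}{2} + \frac{\left(-1\right) 15}{2} = \frac{3}{2} + \frac{1}{2} \left(-15\right) = \frac{3}{2} - \frac{15}{2} = -6$)
$4 M S{\left(-5,4 \right)} = 4 \left(-6\right) \frac{3 + 4}{-5 + 4} = - 24 \frac{1}{-1} \cdot 7 = - 24 \left(\left(-1\right) 7\right) = \left(-24\right) \left(-7\right) = 168$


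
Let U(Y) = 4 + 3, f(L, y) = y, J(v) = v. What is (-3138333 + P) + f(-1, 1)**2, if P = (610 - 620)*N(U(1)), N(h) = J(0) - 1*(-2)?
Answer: -3138352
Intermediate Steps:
U(Y) = 7
N(h) = 2 (N(h) = 0 - 1*(-2) = 0 + 2 = 2)
P = -20 (P = (610 - 620)*2 = -10*2 = -20)
(-3138333 + P) + f(-1, 1)**2 = (-3138333 - 20) + 1**2 = -3138353 + 1 = -3138352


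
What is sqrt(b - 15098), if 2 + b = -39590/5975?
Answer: I*sqrt(21572639510)/1195 ≈ 122.91*I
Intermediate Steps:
b = -10308/1195 (b = -2 - 39590/5975 = -2 - 39590*1/5975 = -2 - 7918/1195 = -10308/1195 ≈ -8.6259)
sqrt(b - 15098) = sqrt(-10308/1195 - 15098) = sqrt(-18052418/1195) = I*sqrt(21572639510)/1195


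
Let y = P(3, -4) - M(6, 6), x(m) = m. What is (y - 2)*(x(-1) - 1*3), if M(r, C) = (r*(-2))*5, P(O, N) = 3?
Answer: -244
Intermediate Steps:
M(r, C) = -10*r (M(r, C) = -2*r*5 = -10*r)
y = 63 (y = 3 - (-10)*6 = 3 - 1*(-60) = 3 + 60 = 63)
(y - 2)*(x(-1) - 1*3) = (63 - 2)*(-1 - 1*3) = 61*(-1 - 3) = 61*(-4) = -244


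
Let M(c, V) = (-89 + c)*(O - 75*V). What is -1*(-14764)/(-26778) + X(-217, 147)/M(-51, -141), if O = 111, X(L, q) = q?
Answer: -525987403/953832360 ≈ -0.55145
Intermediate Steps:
M(c, V) = (-89 + c)*(111 - 75*V)
-1*(-14764)/(-26778) + X(-217, 147)/M(-51, -141) = -1*(-14764)/(-26778) + 147/(-9879 + 111*(-51) + 6675*(-141) - 75*(-141)*(-51)) = 14764*(-1/26778) + 147/(-9879 - 5661 - 941175 - 539325) = -7382/13389 + 147/(-1496040) = -7382/13389 + 147*(-1/1496040) = -7382/13389 - 7/71240 = -525987403/953832360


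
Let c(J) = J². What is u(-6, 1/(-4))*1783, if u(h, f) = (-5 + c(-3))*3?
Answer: 21396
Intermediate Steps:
u(h, f) = 12 (u(h, f) = (-5 + (-3)²)*3 = (-5 + 9)*3 = 4*3 = 12)
u(-6, 1/(-4))*1783 = 12*1783 = 21396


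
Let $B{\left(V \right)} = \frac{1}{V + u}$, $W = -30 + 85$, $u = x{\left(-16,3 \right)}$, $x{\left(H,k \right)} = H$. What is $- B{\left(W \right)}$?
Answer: $- \frac{1}{39} \approx -0.025641$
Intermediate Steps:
$u = -16$
$W = 55$
$B{\left(V \right)} = \frac{1}{-16 + V}$ ($B{\left(V \right)} = \frac{1}{V - 16} = \frac{1}{-16 + V}$)
$- B{\left(W \right)} = - \frac{1}{-16 + 55} = - \frac{1}{39}$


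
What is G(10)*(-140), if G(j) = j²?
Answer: -14000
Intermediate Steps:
G(10)*(-140) = 10²*(-140) = 100*(-140) = -14000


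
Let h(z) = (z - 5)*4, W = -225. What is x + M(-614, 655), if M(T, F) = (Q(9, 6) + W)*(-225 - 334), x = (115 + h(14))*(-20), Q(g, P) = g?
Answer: 117724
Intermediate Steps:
h(z) = -20 + 4*z (h(z) = (-5 + z)*4 = -20 + 4*z)
x = -3020 (x = (115 + (-20 + 4*14))*(-20) = (115 + (-20 + 56))*(-20) = (115 + 36)*(-20) = 151*(-20) = -3020)
M(T, F) = 120744 (M(T, F) = (9 - 225)*(-225 - 334) = -216*(-559) = 120744)
x + M(-614, 655) = -3020 + 120744 = 117724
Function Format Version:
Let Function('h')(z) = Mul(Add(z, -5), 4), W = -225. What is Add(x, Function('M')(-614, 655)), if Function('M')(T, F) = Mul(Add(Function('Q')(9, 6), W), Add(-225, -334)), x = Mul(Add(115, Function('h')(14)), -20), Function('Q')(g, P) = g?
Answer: 117724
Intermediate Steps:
Function('h')(z) = Add(-20, Mul(4, z)) (Function('h')(z) = Mul(Add(-5, z), 4) = Add(-20, Mul(4, z)))
x = -3020 (x = Mul(Add(115, Add(-20, Mul(4, 14))), -20) = Mul(Add(115, Add(-20, 56)), -20) = Mul(Add(115, 36), -20) = Mul(151, -20) = -3020)
Function('M')(T, F) = 120744 (Function('M')(T, F) = Mul(Add(9, -225), Add(-225, -334)) = Mul(-216, -559) = 120744)
Add(x, Function('M')(-614, 655)) = Add(-3020, 120744) = 117724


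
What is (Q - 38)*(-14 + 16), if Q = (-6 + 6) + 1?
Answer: -74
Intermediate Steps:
Q = 1 (Q = 0 + 1 = 1)
(Q - 38)*(-14 + 16) = (1 - 38)*(-14 + 16) = -37*2 = -74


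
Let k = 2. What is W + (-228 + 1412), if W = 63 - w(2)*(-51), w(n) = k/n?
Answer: 1298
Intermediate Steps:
w(n) = 2/n
W = 114 (W = 63 - 2/2*(-51) = 63 - 2*(½)*(-51) = 63 - (-51) = 63 - 1*(-51) = 63 + 51 = 114)
W + (-228 + 1412) = 114 + (-228 + 1412) = 114 + 1184 = 1298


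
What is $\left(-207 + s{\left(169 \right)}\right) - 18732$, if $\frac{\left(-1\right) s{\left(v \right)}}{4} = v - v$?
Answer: $-18939$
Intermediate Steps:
$s{\left(v \right)} = 0$ ($s{\left(v \right)} = - 4 \left(v - v\right) = \left(-4\right) 0 = 0$)
$\left(-207 + s{\left(169 \right)}\right) - 18732 = \left(-207 + 0\right) - 18732 = -207 - 18732 = -18939$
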